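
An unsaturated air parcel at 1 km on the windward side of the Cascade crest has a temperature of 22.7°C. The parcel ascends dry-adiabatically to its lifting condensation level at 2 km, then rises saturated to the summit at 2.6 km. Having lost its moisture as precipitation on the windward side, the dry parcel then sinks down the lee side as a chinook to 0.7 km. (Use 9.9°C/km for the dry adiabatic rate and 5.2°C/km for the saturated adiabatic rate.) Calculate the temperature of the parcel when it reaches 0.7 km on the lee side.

28.49°C

Dry to 2000 m: -9.9 × 1 km = -9.9°C, so T = 12.8°C.
Saturated to 2600 m: -5.2 × 0.6 km = -3.12°C, so T = 9.68°C.
Dry descent to 700 m: +9.9 × 1.9 km = +18.81°C, so T = 28.49°C.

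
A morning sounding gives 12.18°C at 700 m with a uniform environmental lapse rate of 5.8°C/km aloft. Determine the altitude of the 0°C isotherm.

Height above start = (12.18 − 0) / 5.8 = 2.1 km
Altitude = 700 m + 2100 m = 2800 m

2800 m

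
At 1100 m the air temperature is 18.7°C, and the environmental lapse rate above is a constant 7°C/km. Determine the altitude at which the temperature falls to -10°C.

5200 m

Height above start = (18.7 − (-10)) / 7 = 4.1 km
Altitude = 1100 m + 4100 m = 5200 m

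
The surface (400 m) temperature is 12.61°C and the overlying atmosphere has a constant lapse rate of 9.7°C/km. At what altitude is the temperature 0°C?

1700 m

Height above start = (12.61 − 0) / 9.7 = 1.3 km
Altitude = 400 m + 1300 m = 1700 m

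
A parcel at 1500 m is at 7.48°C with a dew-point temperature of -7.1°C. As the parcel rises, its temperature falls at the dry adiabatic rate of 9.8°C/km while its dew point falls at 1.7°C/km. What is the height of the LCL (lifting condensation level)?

3300 m

T and T_d converge at 9.8 − 1.7 = 8.1°C per km
Height above start = (7.48 − (-7.1)) / 8.1 = 1.8 km
LCL altitude = 1500 m + 1800 m = 3300 m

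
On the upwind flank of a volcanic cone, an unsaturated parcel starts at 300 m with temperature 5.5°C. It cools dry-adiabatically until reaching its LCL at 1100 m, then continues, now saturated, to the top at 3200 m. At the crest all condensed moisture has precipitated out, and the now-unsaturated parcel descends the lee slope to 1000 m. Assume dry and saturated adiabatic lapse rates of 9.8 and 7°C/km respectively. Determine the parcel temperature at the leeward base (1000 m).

Dry to 1100 m: -9.8 × 0.8 km = -7.84°C, so T = -2.34°C.
Saturated to 3200 m: -7 × 2.1 km = -14.7°C, so T = -17.04°C.
Dry descent to 1000 m: +9.8 × 2.2 km = +21.56°C, so T = 4.52°C.

4.52°C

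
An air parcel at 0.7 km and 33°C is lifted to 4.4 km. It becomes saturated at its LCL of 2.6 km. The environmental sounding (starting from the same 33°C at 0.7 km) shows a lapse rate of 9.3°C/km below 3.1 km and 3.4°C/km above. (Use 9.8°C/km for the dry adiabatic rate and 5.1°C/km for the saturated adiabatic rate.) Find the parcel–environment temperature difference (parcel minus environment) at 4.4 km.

Parcel:
  700–2600 m, dry: Δz = 1.9 km ⇒ ΔT = -18.62°C; T = 14.38°C
  2600–4400 m, saturated: Δz = 1.8 km ⇒ ΔT = -9.18°C; T = 5.2°C
Environment:
  700–3100 m, environment, lower layer: Δz = 2.4 km ⇒ ΔT = -22.32°C; T = 10.68°C
  3100–4400 m, environment, upper layer: Δz = 1.3 km ⇒ ΔT = -4.42°C; T = 6.26°C
T_parcel − T_env = 5.2 − 6.26 = -1.06°C

-1.06°C (parcel cooler than environment)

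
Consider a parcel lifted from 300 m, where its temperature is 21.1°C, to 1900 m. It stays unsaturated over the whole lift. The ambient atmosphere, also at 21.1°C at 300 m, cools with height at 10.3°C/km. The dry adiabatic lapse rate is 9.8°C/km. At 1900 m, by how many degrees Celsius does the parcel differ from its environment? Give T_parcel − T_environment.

+0.8°C (parcel warmer than environment)

Parcel:
  From 300 m to 1900 m (dry): cools by 9.8 × 1.6 = 15.68°C, giving 5.42°C.
Environment:
  From 300 m to 1900 m (environment): cools by 10.3 × 1.6 = 16.48°C, giving 4.62°C.
T_parcel − T_env = 5.42 − 4.62 = +0.8°C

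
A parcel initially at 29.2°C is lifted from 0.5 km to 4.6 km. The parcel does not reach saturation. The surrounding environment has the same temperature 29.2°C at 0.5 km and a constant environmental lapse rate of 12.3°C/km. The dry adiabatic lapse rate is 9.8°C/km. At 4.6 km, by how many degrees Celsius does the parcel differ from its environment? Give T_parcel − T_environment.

Parcel:
  From 500 m to 4600 m (dry): cools by 9.8 × 4.1 = 40.18°C, giving -10.98°C.
Environment:
  From 500 m to 4600 m (environment): cools by 12.3 × 4.1 = 50.43°C, giving -21.23°C.
T_parcel − T_env = -10.98 − (-21.23) = +10.25°C

+10.25°C (parcel warmer than environment)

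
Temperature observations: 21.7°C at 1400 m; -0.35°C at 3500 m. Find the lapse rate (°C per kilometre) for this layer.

10.5°C/km

Γ = −ΔT/Δz = (21.7 − (-0.35)) / (3500 − 1400) m
  = 22.05°C / 2.1 km = 10.5°C/km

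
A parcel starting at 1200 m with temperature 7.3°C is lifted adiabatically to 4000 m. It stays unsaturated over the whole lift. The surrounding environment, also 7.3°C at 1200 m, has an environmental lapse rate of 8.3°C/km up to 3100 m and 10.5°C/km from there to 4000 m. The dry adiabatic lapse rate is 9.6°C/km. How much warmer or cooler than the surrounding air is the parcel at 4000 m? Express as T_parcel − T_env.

-1.66°C (parcel cooler than environment)

Parcel:
  Dry to 4000 m: -9.6 × 2.8 km = -26.88°C, so T = -19.58°C.
Environment:
  Environment, lower layer to 3100 m: -8.3 × 1.9 km = -15.77°C, so T = -8.47°C.
  Environment, upper layer to 4000 m: -10.5 × 0.9 km = -9.45°C, so T = -17.92°C.
T_parcel − T_env = -19.58 − (-17.92) = -1.66°C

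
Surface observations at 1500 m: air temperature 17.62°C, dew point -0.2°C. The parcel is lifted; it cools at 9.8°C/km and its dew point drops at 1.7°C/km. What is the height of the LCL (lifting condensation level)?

T and T_d converge at 9.8 − 1.7 = 8.1°C per km
Height above start = (17.62 − (-0.2)) / 8.1 = 2.2 km
LCL altitude = 1500 m + 2200 m = 3700 m

3700 m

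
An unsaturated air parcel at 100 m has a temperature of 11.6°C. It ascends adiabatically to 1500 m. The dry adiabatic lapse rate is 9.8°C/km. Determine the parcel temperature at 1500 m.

-2.12°C

100 → 1500 m (dry adiabatic, 9.8°C/km): ΔT = -9.8 × 1.4 = -13.72°C → T = -2.12°C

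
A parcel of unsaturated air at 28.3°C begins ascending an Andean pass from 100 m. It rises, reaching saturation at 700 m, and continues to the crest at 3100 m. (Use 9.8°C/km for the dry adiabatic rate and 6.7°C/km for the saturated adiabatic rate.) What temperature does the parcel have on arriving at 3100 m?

100–700 m, dry: Δz = 0.6 km ⇒ ΔT = -5.88°C; T = 22.42°C
700–3100 m, saturated: Δz = 2.4 km ⇒ ΔT = -16.08°C; T = 6.34°C

6.34°C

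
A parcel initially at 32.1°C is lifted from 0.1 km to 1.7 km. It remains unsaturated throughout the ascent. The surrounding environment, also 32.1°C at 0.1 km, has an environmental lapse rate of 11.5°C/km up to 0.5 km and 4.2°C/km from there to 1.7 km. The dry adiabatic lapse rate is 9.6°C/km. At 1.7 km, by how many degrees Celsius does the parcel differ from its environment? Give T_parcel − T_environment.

-5.72°C (parcel cooler than environment)

Parcel:
  From 100 m to 1700 m (dry): cools by 9.6 × 1.6 = 15.36°C, giving 16.74°C.
Environment:
  From 100 m to 500 m (environment, lower layer): cools by 11.5 × 0.4 = 4.6°C, giving 27.5°C.
  From 500 m to 1700 m (environment, upper layer): cools by 4.2 × 1.2 = 5.04°C, giving 22.46°C.
T_parcel − T_env = 16.74 − 22.46 = -5.72°C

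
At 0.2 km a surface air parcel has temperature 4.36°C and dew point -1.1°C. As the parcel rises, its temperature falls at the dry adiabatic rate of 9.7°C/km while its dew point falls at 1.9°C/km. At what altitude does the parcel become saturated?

T and T_d converge at 9.7 − 1.9 = 7.8°C per km
Height above start = (4.36 − (-1.1)) / 7.8 = 0.7 km
LCL altitude = 200 m + 700 m = 900 m

0.9 km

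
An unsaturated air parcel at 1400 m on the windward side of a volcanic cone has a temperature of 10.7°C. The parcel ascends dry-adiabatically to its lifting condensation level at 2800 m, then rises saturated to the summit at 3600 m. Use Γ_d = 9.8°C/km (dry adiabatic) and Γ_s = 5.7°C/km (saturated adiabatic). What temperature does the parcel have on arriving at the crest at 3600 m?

-7.58°C

From 1400 m to 2800 m (dry): cools by 9.8 × 1.4 = 13.72°C, giving -3.02°C.
From 2800 m to 3600 m (saturated): cools by 5.7 × 0.8 = 4.56°C, giving -7.58°C.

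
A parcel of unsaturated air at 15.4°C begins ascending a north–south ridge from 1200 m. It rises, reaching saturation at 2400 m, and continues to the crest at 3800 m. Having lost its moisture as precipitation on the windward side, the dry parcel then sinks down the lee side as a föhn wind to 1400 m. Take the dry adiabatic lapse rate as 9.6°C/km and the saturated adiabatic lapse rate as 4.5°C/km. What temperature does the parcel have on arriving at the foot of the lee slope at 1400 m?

1200 → 2400 m (dry, 9.6°C/km): ΔT = -9.6 × 1.2 = -11.52°C → T = 3.88°C
2400 → 3800 m (saturated, 4.5°C/km): ΔT = -4.5 × 1.4 = -6.3°C → T = -2.42°C
3800 → 1400 m (dry descent, 9.6°C/km): ΔT = +9.6 × 2.4 = +23.04°C → T = 20.62°C

20.62°C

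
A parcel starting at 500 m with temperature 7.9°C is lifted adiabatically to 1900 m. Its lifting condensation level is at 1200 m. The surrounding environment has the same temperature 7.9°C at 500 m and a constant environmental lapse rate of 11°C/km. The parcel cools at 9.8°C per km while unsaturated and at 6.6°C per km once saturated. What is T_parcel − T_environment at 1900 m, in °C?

Parcel:
  500 → 1200 m (dry, 9.8°C/km): ΔT = -9.8 × 0.7 = -6.86°C → T = 1.04°C
  1200 → 1900 m (saturated, 6.6°C/km): ΔT = -6.6 × 0.7 = -4.62°C → T = -3.58°C
Environment:
  500 → 1900 m (environment, 11°C/km): ΔT = -11 × 1.4 = -15.4°C → T = -7.5°C
T_parcel − T_env = -3.58 − (-7.5) = +3.92°C

+3.92°C (parcel warmer than environment)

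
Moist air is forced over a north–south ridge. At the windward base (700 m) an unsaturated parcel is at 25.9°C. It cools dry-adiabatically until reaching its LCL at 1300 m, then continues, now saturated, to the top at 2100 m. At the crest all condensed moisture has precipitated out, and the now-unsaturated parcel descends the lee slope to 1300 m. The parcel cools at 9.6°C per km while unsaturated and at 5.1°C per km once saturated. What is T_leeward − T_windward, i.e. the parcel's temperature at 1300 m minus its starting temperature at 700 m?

700 → 1300 m (dry, 9.6°C/km): ΔT = -9.6 × 0.6 = -5.76°C → T = 20.14°C
1300 → 2100 m (saturated, 5.1°C/km): ΔT = -5.1 × 0.8 = -4.08°C → T = 16.06°C
2100 → 1300 m (dry descent, 9.6°C/km): ΔT = +9.6 × 0.8 = +7.68°C → T = 23.74°C
Net change vs windward start: 23.74 − 25.9 = -2.16°C

-2.16°C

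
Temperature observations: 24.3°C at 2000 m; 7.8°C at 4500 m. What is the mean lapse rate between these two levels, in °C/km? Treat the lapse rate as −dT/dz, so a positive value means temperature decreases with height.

Γ = −ΔT/Δz = (24.3 − 7.8) / (4500 − 2000) m
  = 16.5°C / 2.5 km = 6.6°C/km

6.6°C/km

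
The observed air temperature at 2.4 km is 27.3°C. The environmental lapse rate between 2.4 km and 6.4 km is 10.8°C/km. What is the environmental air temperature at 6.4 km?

Environmental to 6400 m: -10.8 × 4 km = -43.2°C, so T = -15.9°C.

-15.9°C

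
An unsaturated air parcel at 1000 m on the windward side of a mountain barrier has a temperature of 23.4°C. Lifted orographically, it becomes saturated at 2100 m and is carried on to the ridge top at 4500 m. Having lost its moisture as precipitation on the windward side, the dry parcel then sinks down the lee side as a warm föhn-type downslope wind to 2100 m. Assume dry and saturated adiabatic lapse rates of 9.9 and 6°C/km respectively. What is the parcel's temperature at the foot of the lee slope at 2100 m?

1000–2100 m, dry: Δz = 1.1 km ⇒ ΔT = -10.89°C; T = 12.51°C
2100–4500 m, saturated: Δz = 2.4 km ⇒ ΔT = -14.4°C; T = -1.89°C
4500–2100 m, dry descent: Δz = 2.4 km ⇒ ΔT = +23.76°C; T = 21.87°C

21.87°C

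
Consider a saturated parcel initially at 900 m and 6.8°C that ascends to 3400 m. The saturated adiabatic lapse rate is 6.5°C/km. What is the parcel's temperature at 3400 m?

-9.45°C

Saturated adiabatic to 3400 m: -6.5 × 2.5 km = -16.25°C, so T = -9.45°C.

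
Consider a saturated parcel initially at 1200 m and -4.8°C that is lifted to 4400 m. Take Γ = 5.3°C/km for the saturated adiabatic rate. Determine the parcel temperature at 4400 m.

From 1200 m to 4400 m (saturated adiabatic): cools by 5.3 × 3.2 = 16.96°C, giving -21.76°C.

-21.76°C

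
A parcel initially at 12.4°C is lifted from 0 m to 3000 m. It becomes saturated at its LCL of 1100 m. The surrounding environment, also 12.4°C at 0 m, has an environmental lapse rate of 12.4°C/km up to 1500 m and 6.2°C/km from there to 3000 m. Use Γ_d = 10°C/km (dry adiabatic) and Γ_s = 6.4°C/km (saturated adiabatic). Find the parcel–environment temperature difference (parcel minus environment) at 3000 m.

+4.74°C (parcel warmer than environment)

Parcel:
  0–1100 m, dry: Δz = 1.1 km ⇒ ΔT = -11°C; T = 1.4°C
  1100–3000 m, saturated: Δz = 1.9 km ⇒ ΔT = -12.16°C; T = -10.76°C
Environment:
  0–1500 m, environment, lower layer: Δz = 1.5 km ⇒ ΔT = -18.6°C; T = -6.2°C
  1500–3000 m, environment, upper layer: Δz = 1.5 km ⇒ ΔT = -9.3°C; T = -15.5°C
T_parcel − T_env = -10.76 − (-15.5) = +4.74°C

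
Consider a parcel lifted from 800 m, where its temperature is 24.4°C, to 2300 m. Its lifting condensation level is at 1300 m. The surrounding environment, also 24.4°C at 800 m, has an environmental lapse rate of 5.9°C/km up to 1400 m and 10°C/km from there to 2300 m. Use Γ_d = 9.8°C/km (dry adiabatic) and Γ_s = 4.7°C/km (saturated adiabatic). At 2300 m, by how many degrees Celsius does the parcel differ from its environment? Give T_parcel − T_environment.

Parcel:
  Dry to 1300 m: -9.8 × 0.5 km = -4.9°C, so T = 19.5°C.
  Saturated to 2300 m: -4.7 × 1 km = -4.7°C, so T = 14.8°C.
Environment:
  Environment, lower layer to 1400 m: -5.9 × 0.6 km = -3.54°C, so T = 20.86°C.
  Environment, upper layer to 2300 m: -10 × 0.9 km = -9°C, so T = 11.86°C.
T_parcel − T_env = 14.8 − 11.86 = +2.94°C

+2.94°C (parcel warmer than environment)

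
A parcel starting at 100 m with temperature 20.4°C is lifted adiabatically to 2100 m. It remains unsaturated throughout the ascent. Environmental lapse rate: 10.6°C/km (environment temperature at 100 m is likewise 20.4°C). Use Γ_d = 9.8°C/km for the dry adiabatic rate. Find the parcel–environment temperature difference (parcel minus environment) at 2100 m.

+1.6°C (parcel warmer than environment)

Parcel:
  100–2100 m, dry: Δz = 2 km ⇒ ΔT = -19.6°C; T = 0.8°C
Environment:
  100–2100 m, environment: Δz = 2 km ⇒ ΔT = -21.2°C; T = -0.8°C
T_parcel − T_env = 0.8 − (-0.8) = +1.6°C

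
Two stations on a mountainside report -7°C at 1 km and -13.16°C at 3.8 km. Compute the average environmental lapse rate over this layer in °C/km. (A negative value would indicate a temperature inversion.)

2.2°C/km

Γ = −ΔT/Δz = (-7 − (-13.16)) / (3800 − 1000) m
  = 6.16°C / 2.8 km = 2.2°C/km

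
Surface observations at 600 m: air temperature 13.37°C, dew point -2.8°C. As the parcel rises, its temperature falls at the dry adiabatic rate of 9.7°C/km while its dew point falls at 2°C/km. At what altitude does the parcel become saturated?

2700 m

T and T_d converge at 9.7 − 2 = 7.7°C per km
Height above start = (13.37 − (-2.8)) / 7.7 = 2.1 km
LCL altitude = 600 m + 2100 m = 2700 m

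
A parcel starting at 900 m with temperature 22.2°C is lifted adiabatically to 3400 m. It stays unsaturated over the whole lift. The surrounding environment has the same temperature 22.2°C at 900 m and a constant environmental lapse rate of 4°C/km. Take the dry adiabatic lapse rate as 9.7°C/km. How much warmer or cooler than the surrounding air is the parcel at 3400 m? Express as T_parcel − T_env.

-14.25°C (parcel cooler than environment)

Parcel:
  900–3400 m, dry: Δz = 2.5 km ⇒ ΔT = -24.25°C; T = -2.05°C
Environment:
  900–3400 m, environment: Δz = 2.5 km ⇒ ΔT = -10°C; T = 12.2°C
T_parcel − T_env = -2.05 − 12.2 = -14.25°C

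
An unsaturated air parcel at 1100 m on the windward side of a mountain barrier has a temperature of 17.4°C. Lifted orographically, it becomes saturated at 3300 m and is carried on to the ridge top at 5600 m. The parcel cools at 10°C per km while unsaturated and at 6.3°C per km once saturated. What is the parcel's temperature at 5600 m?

-19.09°C

1100–3300 m, dry: Δz = 2.2 km ⇒ ΔT = -22°C; T = -4.6°C
3300–5600 m, saturated: Δz = 2.3 km ⇒ ΔT = -14.49°C; T = -19.09°C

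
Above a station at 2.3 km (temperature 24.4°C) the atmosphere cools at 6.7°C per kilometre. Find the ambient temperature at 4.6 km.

8.99°C

2300 → 4600 m (environmental, 6.7°C/km): ΔT = -6.7 × 2.3 = -15.41°C → T = 8.99°C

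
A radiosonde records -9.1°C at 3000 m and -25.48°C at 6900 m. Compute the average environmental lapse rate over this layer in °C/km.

Γ = −ΔT/Δz = (-9.1 − (-25.48)) / (6900 − 3000) m
  = 16.38°C / 3.9 km = 4.2°C/km

4.2°C/km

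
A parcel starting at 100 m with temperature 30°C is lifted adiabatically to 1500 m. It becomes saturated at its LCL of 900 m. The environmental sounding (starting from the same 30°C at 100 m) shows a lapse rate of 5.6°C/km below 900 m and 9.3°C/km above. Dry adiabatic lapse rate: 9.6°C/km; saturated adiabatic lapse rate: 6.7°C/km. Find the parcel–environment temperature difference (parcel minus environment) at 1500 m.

-1.64°C (parcel cooler than environment)

Parcel:
  100 → 900 m (dry, 9.6°C/km): ΔT = -9.6 × 0.8 = -7.68°C → T = 22.32°C
  900 → 1500 m (saturated, 6.7°C/km): ΔT = -6.7 × 0.6 = -4.02°C → T = 18.3°C
Environment:
  100 → 900 m (environment, lower layer, 5.6°C/km): ΔT = -5.6 × 0.8 = -4.48°C → T = 25.52°C
  900 → 1500 m (environment, upper layer, 9.3°C/km): ΔT = -9.3 × 0.6 = -5.58°C → T = 19.94°C
T_parcel − T_env = 18.3 − 19.94 = -1.64°C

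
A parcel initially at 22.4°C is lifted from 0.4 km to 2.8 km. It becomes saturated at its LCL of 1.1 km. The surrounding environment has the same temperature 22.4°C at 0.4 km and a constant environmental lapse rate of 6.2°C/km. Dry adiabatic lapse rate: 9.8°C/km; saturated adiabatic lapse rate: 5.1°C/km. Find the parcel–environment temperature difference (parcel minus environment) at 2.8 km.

-0.65°C (parcel cooler than environment)

Parcel:
  400–1100 m, dry: Δz = 0.7 km ⇒ ΔT = -6.86°C; T = 15.54°C
  1100–2800 m, saturated: Δz = 1.7 km ⇒ ΔT = -8.67°C; T = 6.87°C
Environment:
  400–2800 m, environment: Δz = 2.4 km ⇒ ΔT = -14.88°C; T = 7.52°C
T_parcel − T_env = 6.87 − 7.52 = -0.65°C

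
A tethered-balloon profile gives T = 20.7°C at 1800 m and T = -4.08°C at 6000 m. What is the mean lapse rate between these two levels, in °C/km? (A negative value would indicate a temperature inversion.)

Γ = −ΔT/Δz = (20.7 − (-4.08)) / (6000 − 1800) m
  = 24.78°C / 4.2 km = 5.9°C/km

5.9°C/km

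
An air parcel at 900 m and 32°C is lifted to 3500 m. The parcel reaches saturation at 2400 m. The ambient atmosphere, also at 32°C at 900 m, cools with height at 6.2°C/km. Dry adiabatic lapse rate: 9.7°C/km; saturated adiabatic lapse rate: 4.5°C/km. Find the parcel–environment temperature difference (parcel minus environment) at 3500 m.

Parcel:
  900–2400 m, dry: Δz = 1.5 km ⇒ ΔT = -14.55°C; T = 17.45°C
  2400–3500 m, saturated: Δz = 1.1 km ⇒ ΔT = -4.95°C; T = 12.5°C
Environment:
  900–3500 m, environment: Δz = 2.6 km ⇒ ΔT = -16.12°C; T = 15.88°C
T_parcel − T_env = 12.5 − 15.88 = -3.38°C

-3.38°C (parcel cooler than environment)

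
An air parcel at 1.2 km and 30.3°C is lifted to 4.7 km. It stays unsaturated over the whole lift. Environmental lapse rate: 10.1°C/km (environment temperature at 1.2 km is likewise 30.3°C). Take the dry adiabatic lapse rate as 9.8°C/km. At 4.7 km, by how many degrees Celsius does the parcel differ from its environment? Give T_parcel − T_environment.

+1.05°C (parcel warmer than environment)

Parcel:
  Dry to 4700 m: -9.8 × 3.5 km = -34.3°C, so T = -4°C.
Environment:
  Environment to 4700 m: -10.1 × 3.5 km = -35.35°C, so T = -5.05°C.
T_parcel − T_env = -4 − (-5.05) = +1.05°C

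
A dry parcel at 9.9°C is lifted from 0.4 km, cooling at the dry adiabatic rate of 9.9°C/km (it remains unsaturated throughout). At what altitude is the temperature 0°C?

Height above start = (9.9 − 0) / 9.9 = 1 km
Altitude = 400 m + 1000 m = 1400 m

1.4 km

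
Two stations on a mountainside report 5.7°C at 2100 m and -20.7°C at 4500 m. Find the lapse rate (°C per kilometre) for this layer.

Γ = −ΔT/Δz = (5.7 − (-20.7)) / (4500 − 2100) m
  = 26.4°C / 2.4 km = 11°C/km

11°C/km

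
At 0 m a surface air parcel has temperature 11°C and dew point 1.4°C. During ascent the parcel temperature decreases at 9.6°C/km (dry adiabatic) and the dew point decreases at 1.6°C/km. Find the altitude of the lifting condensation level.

T and T_d converge at 9.6 − 1.6 = 8°C per km
Height above start = (11 − 1.4) / 8 = 1.2 km
LCL altitude = 0 m + 1200 m = 1200 m

1200 m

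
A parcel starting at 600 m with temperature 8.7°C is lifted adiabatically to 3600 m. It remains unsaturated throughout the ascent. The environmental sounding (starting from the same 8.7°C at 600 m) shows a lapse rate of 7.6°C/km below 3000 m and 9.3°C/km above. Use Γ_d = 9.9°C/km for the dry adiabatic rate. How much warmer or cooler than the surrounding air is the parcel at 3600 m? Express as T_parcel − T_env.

-5.88°C (parcel cooler than environment)

Parcel:
  600 → 3600 m (dry, 9.9°C/km): ΔT = -9.9 × 3 = -29.7°C → T = -21°C
Environment:
  600 → 3000 m (environment, lower layer, 7.6°C/km): ΔT = -7.6 × 2.4 = -18.24°C → T = -9.54°C
  3000 → 3600 m (environment, upper layer, 9.3°C/km): ΔT = -9.3 × 0.6 = -5.58°C → T = -15.12°C
T_parcel − T_env = -21 − (-15.12) = -5.88°C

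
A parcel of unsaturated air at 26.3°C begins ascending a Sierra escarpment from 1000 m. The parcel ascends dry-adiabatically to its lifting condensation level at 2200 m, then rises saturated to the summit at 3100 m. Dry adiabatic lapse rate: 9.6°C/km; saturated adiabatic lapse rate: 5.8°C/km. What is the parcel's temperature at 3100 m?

From 1000 m to 2200 m (dry): cools by 9.6 × 1.2 = 11.52°C, giving 14.78°C.
From 2200 m to 3100 m (saturated): cools by 5.8 × 0.9 = 5.22°C, giving 9.56°C.

9.56°C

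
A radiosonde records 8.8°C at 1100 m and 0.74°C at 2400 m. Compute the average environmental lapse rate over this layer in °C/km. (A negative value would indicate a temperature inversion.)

Γ = −ΔT/Δz = (8.8 − 0.74) / (2400 − 1100) m
  = 8.06°C / 1.3 km = 6.2°C/km

6.2°C/km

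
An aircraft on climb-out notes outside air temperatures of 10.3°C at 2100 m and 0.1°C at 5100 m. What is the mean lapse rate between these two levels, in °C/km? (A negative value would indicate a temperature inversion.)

3.4°C/km

Γ = −ΔT/Δz = (10.3 − 0.1) / (5100 − 2100) m
  = 10.2°C / 3 km = 3.4°C/km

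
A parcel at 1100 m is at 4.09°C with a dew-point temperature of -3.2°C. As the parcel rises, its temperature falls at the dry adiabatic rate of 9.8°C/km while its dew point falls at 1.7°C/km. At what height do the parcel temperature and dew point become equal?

T and T_d converge at 9.8 − 1.7 = 8.1°C per km
Height above start = (4.09 − (-3.2)) / 8.1 = 0.9 km
LCL altitude = 1100 m + 900 m = 2000 m

2000 m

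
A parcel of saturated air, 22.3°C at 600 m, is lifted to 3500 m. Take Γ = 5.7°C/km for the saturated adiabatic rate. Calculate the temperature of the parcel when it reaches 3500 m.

5.77°C

600 → 3500 m (saturated adiabatic, 5.7°C/km): ΔT = -5.7 × 2.9 = -16.53°C → T = 5.77°C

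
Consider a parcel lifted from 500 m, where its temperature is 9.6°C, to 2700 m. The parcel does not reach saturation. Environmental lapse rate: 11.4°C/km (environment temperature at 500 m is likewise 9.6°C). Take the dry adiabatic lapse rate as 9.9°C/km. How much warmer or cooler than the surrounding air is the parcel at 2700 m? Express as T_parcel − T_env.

+3.3°C (parcel warmer than environment)

Parcel:
  500 → 2700 m (dry, 9.9°C/km): ΔT = -9.9 × 2.2 = -21.78°C → T = -12.18°C
Environment:
  500 → 2700 m (environment, 11.4°C/km): ΔT = -11.4 × 2.2 = -25.08°C → T = -15.48°C
T_parcel − T_env = -12.18 − (-15.48) = +3.3°C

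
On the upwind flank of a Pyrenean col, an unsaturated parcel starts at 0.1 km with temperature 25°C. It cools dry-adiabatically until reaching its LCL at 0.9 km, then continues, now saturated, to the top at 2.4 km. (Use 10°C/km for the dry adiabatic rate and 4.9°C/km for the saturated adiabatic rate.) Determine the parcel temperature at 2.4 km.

9.65°C

100 → 900 m (dry, 10°C/km): ΔT = -10 × 0.8 = -8°C → T = 17°C
900 → 2400 m (saturated, 4.9°C/km): ΔT = -4.9 × 1.5 = -7.35°C → T = 9.65°C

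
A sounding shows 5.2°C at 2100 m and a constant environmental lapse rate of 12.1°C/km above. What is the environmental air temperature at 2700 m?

Environmental to 2700 m: -12.1 × 0.6 km = -7.26°C, so T = -2.06°C.

-2.06°C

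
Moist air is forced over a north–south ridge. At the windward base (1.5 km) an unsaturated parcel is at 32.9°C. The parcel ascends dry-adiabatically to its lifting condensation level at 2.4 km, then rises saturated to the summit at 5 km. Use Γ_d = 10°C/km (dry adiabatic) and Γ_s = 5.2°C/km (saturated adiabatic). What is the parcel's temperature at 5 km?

Dry to 2400 m: -10 × 0.9 km = -9°C, so T = 23.9°C.
Saturated to 5000 m: -5.2 × 2.6 km = -13.52°C, so T = 10.38°C.

10.38°C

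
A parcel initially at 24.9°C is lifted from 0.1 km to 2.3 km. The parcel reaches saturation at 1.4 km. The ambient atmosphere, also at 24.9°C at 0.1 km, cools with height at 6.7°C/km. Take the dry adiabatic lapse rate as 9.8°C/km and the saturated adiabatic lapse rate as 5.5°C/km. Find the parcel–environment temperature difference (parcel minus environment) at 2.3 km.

Parcel:
  100 → 1400 m (dry, 9.8°C/km): ΔT = -9.8 × 1.3 = -12.74°C → T = 12.16°C
  1400 → 2300 m (saturated, 5.5°C/km): ΔT = -5.5 × 0.9 = -4.95°C → T = 7.21°C
Environment:
  100 → 2300 m (environment, 6.7°C/km): ΔT = -6.7 × 2.2 = -14.74°C → T = 10.16°C
T_parcel − T_env = 7.21 − 10.16 = -2.95°C

-2.95°C (parcel cooler than environment)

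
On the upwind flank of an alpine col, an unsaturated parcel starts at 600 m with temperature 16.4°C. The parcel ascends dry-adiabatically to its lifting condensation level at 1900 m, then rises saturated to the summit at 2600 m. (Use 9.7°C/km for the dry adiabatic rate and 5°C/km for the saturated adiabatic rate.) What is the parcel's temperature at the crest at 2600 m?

0.29°C

From 600 m to 1900 m (dry): cools by 9.7 × 1.3 = 12.61°C, giving 3.79°C.
From 1900 m to 2600 m (saturated): cools by 5 × 0.7 = 3.5°C, giving 0.29°C.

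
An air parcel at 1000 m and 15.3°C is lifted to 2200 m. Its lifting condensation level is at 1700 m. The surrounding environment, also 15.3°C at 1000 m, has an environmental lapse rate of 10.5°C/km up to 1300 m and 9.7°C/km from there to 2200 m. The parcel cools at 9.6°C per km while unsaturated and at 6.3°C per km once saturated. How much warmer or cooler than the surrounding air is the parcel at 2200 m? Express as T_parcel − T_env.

Parcel:
  1000–1700 m, dry: Δz = 0.7 km ⇒ ΔT = -6.72°C; T = 8.58°C
  1700–2200 m, saturated: Δz = 0.5 km ⇒ ΔT = -3.15°C; T = 5.43°C
Environment:
  1000–1300 m, environment, lower layer: Δz = 0.3 km ⇒ ΔT = -3.15°C; T = 12.15°C
  1300–2200 m, environment, upper layer: Δz = 0.9 km ⇒ ΔT = -8.73°C; T = 3.42°C
T_parcel − T_env = 5.43 − 3.42 = +2.01°C

+2.01°C (parcel warmer than environment)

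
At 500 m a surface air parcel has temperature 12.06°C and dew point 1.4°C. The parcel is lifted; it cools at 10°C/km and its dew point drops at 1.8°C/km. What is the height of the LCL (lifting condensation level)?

T and T_d converge at 10 − 1.8 = 8.2°C per km
Height above start = (12.06 − 1.4) / 8.2 = 1.3 km
LCL altitude = 500 m + 1300 m = 1800 m

1800 m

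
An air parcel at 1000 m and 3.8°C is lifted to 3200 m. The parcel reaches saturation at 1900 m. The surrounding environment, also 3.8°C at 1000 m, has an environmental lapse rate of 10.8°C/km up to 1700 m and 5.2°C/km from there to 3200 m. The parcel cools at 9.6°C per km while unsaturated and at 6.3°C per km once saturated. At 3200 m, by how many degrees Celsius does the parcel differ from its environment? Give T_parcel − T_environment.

Parcel:
  1000–1900 m, dry: Δz = 0.9 km ⇒ ΔT = -8.64°C; T = -4.84°C
  1900–3200 m, saturated: Δz = 1.3 km ⇒ ΔT = -8.19°C; T = -13.03°C
Environment:
  1000–1700 m, environment, lower layer: Δz = 0.7 km ⇒ ΔT = -7.56°C; T = -3.76°C
  1700–3200 m, environment, upper layer: Δz = 1.5 km ⇒ ΔT = -7.8°C; T = -11.56°C
T_parcel − T_env = -13.03 − (-11.56) = -1.47°C

-1.47°C (parcel cooler than environment)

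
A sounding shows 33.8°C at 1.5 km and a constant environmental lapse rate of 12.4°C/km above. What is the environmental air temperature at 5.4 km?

From 1500 m to 5400 m (environmental): cools by 12.4 × 3.9 = 48.36°C, giving -14.56°C.

-14.56°C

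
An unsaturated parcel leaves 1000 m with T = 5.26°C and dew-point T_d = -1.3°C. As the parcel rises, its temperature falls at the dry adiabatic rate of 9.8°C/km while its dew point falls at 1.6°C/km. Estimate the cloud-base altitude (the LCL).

1800 m

T and T_d converge at 9.8 − 1.6 = 8.2°C per km
Height above start = (5.26 − (-1.3)) / 8.2 = 0.8 km
LCL altitude = 1000 m + 800 m = 1800 m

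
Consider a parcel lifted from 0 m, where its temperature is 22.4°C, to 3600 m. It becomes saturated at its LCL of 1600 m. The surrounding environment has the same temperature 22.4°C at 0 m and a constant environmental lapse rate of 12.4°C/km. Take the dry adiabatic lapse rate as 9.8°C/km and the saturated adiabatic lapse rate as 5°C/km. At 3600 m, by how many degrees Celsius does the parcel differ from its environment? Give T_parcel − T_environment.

Parcel:
  0–1600 m, dry: Δz = 1.6 km ⇒ ΔT = -15.68°C; T = 6.72°C
  1600–3600 m, saturated: Δz = 2 km ⇒ ΔT = -10°C; T = -3.28°C
Environment:
  0–3600 m, environment: Δz = 3.6 km ⇒ ΔT = -44.64°C; T = -22.24°C
T_parcel − T_env = -3.28 − (-22.24) = +18.96°C

+18.96°C (parcel warmer than environment)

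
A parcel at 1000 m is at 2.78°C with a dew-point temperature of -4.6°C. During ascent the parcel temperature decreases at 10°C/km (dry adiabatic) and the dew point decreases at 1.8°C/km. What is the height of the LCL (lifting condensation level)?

T and T_d converge at 10 − 1.8 = 8.2°C per km
Height above start = (2.78 − (-4.6)) / 8.2 = 0.9 km
LCL altitude = 1000 m + 900 m = 1900 m

1900 m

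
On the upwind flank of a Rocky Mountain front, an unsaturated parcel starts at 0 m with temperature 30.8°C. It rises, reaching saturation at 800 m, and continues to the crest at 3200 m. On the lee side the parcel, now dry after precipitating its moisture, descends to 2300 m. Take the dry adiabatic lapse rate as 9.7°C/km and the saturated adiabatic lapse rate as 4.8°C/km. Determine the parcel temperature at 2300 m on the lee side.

20.25°C

Dry to 800 m: -9.7 × 0.8 km = -7.76°C, so T = 23.04°C.
Saturated to 3200 m: -4.8 × 2.4 km = -11.52°C, so T = 11.52°C.
Dry descent to 2300 m: +9.7 × 0.9 km = +8.73°C, so T = 20.25°C.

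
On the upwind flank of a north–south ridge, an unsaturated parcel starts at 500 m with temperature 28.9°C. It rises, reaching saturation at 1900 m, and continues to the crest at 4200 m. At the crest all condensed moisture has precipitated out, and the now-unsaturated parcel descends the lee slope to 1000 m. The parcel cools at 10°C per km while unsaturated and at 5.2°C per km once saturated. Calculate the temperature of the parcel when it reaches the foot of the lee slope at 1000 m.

34.94°C

Dry to 1900 m: -10 × 1.4 km = -14°C, so T = 14.9°C.
Saturated to 4200 m: -5.2 × 2.3 km = -11.96°C, so T = 2.94°C.
Dry descent to 1000 m: +10 × 3.2 km = +32°C, so T = 34.94°C.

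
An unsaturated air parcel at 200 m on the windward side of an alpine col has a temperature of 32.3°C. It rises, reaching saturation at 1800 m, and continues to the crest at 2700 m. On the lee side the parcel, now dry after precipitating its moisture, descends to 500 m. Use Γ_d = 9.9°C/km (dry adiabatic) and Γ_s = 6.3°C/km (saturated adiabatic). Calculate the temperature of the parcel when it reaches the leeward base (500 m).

32.57°C

200 → 1800 m (dry, 9.9°C/km): ΔT = -9.9 × 1.6 = -15.84°C → T = 16.46°C
1800 → 2700 m (saturated, 6.3°C/km): ΔT = -6.3 × 0.9 = -5.67°C → T = 10.79°C
2700 → 500 m (dry descent, 9.9°C/km): ΔT = +9.9 × 2.2 = +21.78°C → T = 32.57°C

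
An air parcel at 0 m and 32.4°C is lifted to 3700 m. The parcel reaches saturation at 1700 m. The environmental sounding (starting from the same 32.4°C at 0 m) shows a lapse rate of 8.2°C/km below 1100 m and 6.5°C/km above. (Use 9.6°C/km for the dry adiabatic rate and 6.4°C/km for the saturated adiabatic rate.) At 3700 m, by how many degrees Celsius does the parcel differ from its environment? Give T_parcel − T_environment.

-3.2°C (parcel cooler than environment)

Parcel:
  0 → 1700 m (dry, 9.6°C/km): ΔT = -9.6 × 1.7 = -16.32°C → T = 16.08°C
  1700 → 3700 m (saturated, 6.4°C/km): ΔT = -6.4 × 2 = -12.8°C → T = 3.28°C
Environment:
  0 → 1100 m (environment, lower layer, 8.2°C/km): ΔT = -8.2 × 1.1 = -9.02°C → T = 23.38°C
  1100 → 3700 m (environment, upper layer, 6.5°C/km): ΔT = -6.5 × 2.6 = -16.9°C → T = 6.48°C
T_parcel − T_env = 3.28 − 6.48 = -3.2°C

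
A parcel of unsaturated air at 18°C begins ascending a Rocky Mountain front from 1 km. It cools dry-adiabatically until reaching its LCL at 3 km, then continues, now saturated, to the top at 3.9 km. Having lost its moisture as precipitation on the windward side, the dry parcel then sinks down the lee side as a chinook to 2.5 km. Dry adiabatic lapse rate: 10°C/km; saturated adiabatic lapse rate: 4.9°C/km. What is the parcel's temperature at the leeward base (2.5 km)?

7.59°C

From 1000 m to 3000 m (dry): cools by 10 × 2 = 20°C, giving -2°C.
From 3000 m to 3900 m (saturated): cools by 4.9 × 0.9 = 4.41°C, giving -6.41°C.
From 3900 m to 2500 m (dry descent): warms by 10 × 1.4 = 14°C, giving 7.59°C.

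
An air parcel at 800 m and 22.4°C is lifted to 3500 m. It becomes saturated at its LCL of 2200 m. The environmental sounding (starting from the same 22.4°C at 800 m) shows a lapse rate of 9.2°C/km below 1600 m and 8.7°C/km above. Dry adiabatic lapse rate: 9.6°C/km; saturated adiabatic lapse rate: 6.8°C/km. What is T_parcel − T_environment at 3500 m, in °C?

+1.61°C (parcel warmer than environment)

Parcel:
  800–2200 m, dry: Δz = 1.4 km ⇒ ΔT = -13.44°C; T = 8.96°C
  2200–3500 m, saturated: Δz = 1.3 km ⇒ ΔT = -8.84°C; T = 0.12°C
Environment:
  800–1600 m, environment, lower layer: Δz = 0.8 km ⇒ ΔT = -7.36°C; T = 15.04°C
  1600–3500 m, environment, upper layer: Δz = 1.9 km ⇒ ΔT = -16.53°C; T = -1.49°C
T_parcel − T_env = 0.12 − (-1.49) = +1.61°C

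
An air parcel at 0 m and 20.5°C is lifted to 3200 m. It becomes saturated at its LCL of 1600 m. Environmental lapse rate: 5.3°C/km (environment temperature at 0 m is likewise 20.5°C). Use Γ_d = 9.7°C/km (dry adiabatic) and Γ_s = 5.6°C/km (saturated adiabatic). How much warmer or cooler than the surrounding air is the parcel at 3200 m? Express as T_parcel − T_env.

Parcel:
  Dry to 1600 m: -9.7 × 1.6 km = -15.52°C, so T = 4.98°C.
  Saturated to 3200 m: -5.6 × 1.6 km = -8.96°C, so T = -3.98°C.
Environment:
  Environment to 3200 m: -5.3 × 3.2 km = -16.96°C, so T = 3.54°C.
T_parcel − T_env = -3.98 − 3.54 = -7.52°C

-7.52°C (parcel cooler than environment)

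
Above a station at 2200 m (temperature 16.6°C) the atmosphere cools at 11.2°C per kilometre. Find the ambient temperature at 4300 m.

2200–4300 m, environmental: Δz = 2.1 km ⇒ ΔT = -23.52°C; T = -6.92°C

-6.92°C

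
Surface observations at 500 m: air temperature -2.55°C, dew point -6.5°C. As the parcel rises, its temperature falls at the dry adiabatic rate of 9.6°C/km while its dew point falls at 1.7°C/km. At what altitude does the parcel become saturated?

T and T_d converge at 9.6 − 1.7 = 7.9°C per km
Height above start = (-2.55 − (-6.5)) / 7.9 = 0.5 km
LCL altitude = 500 m + 500 m = 1000 m

1000 m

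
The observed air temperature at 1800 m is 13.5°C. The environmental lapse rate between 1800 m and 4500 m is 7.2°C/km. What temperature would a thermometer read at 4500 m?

-5.94°C

From 1800 m to 4500 m (environmental): cools by 7.2 × 2.7 = 19.44°C, giving -5.94°C.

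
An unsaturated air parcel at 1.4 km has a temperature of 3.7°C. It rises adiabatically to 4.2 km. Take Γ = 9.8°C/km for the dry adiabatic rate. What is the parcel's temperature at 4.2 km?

From 1400 m to 4200 m (dry adiabatic): cools by 9.8 × 2.8 = 27.44°C, giving -23.74°C.

-23.74°C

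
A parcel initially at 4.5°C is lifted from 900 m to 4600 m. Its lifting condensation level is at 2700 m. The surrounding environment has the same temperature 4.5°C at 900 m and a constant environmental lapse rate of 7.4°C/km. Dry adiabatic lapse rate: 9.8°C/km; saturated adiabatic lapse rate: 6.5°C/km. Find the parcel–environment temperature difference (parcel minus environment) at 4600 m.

-2.61°C (parcel cooler than environment)

Parcel:
  900 → 2700 m (dry, 9.8°C/km): ΔT = -9.8 × 1.8 = -17.64°C → T = -13.14°C
  2700 → 4600 m (saturated, 6.5°C/km): ΔT = -6.5 × 1.9 = -12.35°C → T = -25.49°C
Environment:
  900 → 4600 m (environment, 7.4°C/km): ΔT = -7.4 × 3.7 = -27.38°C → T = -22.88°C
T_parcel − T_env = -25.49 − (-22.88) = -2.61°C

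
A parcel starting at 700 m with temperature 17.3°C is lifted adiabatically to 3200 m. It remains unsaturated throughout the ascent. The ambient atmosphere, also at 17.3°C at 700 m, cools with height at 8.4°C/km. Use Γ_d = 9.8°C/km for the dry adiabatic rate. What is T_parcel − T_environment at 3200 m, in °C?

Parcel:
  Dry to 3200 m: -9.8 × 2.5 km = -24.5°C, so T = -7.2°C.
Environment:
  Environment to 3200 m: -8.4 × 2.5 km = -21°C, so T = -3.7°C.
T_parcel − T_env = -7.2 − (-3.7) = -3.5°C

-3.5°C (parcel cooler than environment)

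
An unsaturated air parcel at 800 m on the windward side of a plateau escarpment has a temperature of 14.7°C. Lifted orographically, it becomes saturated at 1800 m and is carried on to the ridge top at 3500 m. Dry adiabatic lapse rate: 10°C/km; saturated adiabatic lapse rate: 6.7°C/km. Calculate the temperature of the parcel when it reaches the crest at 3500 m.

Dry to 1800 m: -10 × 1 km = -10°C, so T = 4.7°C.
Saturated to 3500 m: -6.7 × 1.7 km = -11.39°C, so T = -6.69°C.

-6.69°C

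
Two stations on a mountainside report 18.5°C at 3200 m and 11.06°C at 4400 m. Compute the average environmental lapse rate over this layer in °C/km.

6.2°C/km

Γ = −ΔT/Δz = (18.5 − 11.06) / (4400 − 3200) m
  = 7.44°C / 1.2 km = 6.2°C/km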